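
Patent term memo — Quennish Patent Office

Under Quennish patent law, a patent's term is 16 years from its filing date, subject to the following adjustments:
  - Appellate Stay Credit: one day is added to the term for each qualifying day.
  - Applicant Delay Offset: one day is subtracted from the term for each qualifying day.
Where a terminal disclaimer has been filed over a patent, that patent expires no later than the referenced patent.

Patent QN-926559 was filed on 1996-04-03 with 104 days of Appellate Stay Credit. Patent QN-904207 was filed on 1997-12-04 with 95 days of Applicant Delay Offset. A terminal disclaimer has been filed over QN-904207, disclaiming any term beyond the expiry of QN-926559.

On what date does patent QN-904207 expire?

Natural term of QN-904207:
  Base: filing + 16 years → 4 December 2013.
  Applicant Delay Offset: −95 days → 31 August 2013.
Expiry of referenced patent QN-926559:
  Base: filing + 16 years → 3 April 2012.
  Appellate Stay Credit: +104 days → 16 July 2012.
Terminal disclaimer: QN-904207 expires on the earlier of 31 August 2013 and 16 July 2012.

July 16, 2012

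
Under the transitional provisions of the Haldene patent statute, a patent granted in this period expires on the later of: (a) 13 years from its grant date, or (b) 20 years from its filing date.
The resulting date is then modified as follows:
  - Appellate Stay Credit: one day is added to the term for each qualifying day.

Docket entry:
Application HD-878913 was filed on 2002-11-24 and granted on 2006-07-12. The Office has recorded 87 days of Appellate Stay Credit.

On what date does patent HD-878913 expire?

2023-02-19

(a) grant + 13 years → 12 July 2019.
(b) filing + 20 years → 24 November 2022.
Later of the two: 24 November 2022.
Appellate Stay Credit: +87 days → 19 February 2023.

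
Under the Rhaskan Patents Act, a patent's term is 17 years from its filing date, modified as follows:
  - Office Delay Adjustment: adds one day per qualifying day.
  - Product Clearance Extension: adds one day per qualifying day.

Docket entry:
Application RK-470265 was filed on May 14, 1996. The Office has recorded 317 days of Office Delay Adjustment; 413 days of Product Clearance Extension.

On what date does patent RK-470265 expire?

Base term: filing date + 17 years → 14 May 2013.
Office Delay Adjustment: +317 days → 27 March 2014.
Product Clearance Extension: +413 days → 14 May 2015.

May 14, 2015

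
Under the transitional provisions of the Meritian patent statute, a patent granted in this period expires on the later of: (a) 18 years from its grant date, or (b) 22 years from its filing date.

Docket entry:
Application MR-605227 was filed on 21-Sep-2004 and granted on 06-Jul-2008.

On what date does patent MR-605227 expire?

2026-09-21

(a) grant + 18 years → 6 July 2026.
(b) filing + 22 years → 21 September 2026.
Later of the two: 21 September 2026.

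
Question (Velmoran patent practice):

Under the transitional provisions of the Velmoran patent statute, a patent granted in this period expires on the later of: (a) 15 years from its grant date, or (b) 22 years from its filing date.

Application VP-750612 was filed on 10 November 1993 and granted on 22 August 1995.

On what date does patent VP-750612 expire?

November 10, 2015

(a) grant + 15 years → 22 August 2010.
(b) filing + 22 years → 10 November 2015.
Later of the two: 10 November 2015.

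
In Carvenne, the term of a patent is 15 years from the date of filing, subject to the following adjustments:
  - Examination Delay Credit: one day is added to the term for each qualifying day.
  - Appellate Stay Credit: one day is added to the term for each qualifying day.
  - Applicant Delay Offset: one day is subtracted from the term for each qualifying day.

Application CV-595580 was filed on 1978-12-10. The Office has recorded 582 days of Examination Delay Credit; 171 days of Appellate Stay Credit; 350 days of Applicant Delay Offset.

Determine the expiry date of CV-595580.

1995-01-17

Base term: filing date + 15 years → 10 December 1993.
Examination Delay Credit: +582 days → 15 July 1995.
Appellate Stay Credit: +171 days → 2 January 1996.
Applicant Delay Offset: −350 days → 17 January 1995.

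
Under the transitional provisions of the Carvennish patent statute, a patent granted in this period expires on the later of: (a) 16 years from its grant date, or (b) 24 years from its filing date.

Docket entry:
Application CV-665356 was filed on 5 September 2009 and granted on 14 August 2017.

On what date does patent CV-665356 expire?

(a) grant + 16 years → 14 August 2033.
(b) filing + 24 years → 5 September 2033.
Later of the two: 5 September 2033.

2033-09-05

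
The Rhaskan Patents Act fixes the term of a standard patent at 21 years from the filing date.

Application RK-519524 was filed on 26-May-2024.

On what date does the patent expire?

Filing date + 21 years → 26 May 2045.

May 26, 2045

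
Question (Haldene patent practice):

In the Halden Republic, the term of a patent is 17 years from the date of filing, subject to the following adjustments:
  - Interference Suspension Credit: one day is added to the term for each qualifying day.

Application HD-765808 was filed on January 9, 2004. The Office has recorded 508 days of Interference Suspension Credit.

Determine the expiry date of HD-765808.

June 1, 2022

Base term: filing date + 17 years → 9 January 2021.
Interference Suspension Credit: +508 days → 1 June 2022.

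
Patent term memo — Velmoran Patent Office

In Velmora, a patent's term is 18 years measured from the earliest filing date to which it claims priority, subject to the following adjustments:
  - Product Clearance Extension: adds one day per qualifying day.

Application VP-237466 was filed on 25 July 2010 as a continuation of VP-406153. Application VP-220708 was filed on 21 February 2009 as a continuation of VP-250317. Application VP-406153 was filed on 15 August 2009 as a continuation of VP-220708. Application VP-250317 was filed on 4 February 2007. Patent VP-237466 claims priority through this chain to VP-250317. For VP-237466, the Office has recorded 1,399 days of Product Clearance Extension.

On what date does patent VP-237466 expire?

2028-12-04

Earliest priority filing: 4 February 2007.
Base term: 4 February 2007 + 18 years → 4 February 2025.
Product Clearance Extension: +1399 days → 4 December 2028.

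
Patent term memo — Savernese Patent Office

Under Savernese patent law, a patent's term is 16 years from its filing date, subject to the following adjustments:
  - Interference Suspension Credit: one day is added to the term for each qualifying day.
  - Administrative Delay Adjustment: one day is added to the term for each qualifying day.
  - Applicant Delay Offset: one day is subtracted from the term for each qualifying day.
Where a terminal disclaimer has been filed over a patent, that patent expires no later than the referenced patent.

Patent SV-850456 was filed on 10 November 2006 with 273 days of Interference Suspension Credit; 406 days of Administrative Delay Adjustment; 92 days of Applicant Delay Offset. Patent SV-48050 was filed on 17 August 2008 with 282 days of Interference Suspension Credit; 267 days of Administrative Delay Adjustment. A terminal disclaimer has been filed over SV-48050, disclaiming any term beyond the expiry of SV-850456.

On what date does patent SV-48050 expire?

2024-06-19

Natural term of SV-48050:
  Base: filing + 16 years → 17 August 2024.
  Interference Suspension Credit: +282 days → 26 May 2025.
  Administrative Delay Adjustment: +267 days → 17 February 2026.
Expiry of referenced patent SV-850456:
  Base: filing + 16 years → 10 November 2022.
  Interference Suspension Credit: +273 days → 10 August 2023.
  Administrative Delay Adjustment: +406 days → 19 September 2024.
  Applicant Delay Offset: −92 days → 19 June 2024.
Terminal disclaimer: SV-48050 expires on the earlier of 17 February 2026 and 19 June 2024.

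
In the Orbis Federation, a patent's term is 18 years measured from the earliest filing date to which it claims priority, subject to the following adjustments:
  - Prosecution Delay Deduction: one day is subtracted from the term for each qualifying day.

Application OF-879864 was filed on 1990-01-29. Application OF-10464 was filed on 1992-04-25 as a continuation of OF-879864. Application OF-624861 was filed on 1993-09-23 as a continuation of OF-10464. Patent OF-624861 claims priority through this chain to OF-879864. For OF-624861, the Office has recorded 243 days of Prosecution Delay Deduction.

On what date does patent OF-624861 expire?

2007-05-31

Earliest priority filing: 29 January 1990.
Base term: 29 January 1990 + 18 years → 29 January 2008.
Prosecution Delay Deduction: −243 days → 31 May 2007.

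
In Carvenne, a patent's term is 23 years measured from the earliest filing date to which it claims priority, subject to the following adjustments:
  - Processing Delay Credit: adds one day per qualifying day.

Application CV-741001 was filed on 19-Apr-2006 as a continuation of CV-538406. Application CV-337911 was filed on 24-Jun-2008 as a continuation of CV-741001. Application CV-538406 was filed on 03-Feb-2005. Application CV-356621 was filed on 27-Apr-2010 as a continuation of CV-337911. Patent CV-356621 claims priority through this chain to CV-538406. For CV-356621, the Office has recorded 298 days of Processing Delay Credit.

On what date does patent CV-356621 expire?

Earliest priority filing: 3 February 2005.
Base term: 3 February 2005 + 23 years → 3 February 2028.
Processing Delay Credit: +298 days → 27 November 2028.

2028-11-27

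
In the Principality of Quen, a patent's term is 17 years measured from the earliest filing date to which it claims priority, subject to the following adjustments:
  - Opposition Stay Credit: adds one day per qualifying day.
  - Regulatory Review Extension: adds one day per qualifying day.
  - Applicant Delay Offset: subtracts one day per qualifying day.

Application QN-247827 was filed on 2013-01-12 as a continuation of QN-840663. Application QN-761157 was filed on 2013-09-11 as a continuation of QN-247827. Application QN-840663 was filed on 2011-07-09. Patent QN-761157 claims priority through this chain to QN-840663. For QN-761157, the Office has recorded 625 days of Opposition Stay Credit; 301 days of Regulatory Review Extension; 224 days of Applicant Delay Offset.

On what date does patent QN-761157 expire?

2030-06-11

Earliest priority filing: 9 July 2011.
Base term: 9 July 2011 + 17 years → 9 July 2028.
Opposition Stay Credit: +625 days → 26 March 2030.
Regulatory Review Extension: +301 days → 21 January 2031.
Applicant Delay Offset: −224 days → 11 June 2030.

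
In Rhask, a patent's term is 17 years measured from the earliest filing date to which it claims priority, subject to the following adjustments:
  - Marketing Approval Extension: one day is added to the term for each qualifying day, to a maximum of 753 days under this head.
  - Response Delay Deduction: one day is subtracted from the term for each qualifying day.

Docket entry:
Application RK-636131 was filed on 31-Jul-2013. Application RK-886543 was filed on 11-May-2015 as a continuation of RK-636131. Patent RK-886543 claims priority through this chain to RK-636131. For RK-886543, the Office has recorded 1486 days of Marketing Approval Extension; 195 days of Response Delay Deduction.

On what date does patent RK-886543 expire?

Earliest priority filing: 31 July 2013.
Base term: 31 July 2013 + 17 years → 31 July 2030.
Marketing Approval Extension: 1486 days claimed exceeds the 753-day cap, so +753 days → 22 August 2032.
Response Delay Deduction: −195 days → 9 February 2032.

February 9, 2032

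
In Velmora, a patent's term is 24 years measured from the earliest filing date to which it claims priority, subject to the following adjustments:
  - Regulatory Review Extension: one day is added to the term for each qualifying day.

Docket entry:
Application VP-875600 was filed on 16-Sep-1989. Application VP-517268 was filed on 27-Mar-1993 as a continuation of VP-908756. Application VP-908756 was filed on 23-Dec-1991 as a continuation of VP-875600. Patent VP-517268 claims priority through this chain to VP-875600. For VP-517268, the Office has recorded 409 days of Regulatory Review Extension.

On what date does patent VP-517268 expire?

October 30, 2014

Earliest priority filing: 16 September 1989.
Base term: 16 September 1989 + 24 years → 16 September 2013.
Regulatory Review Extension: +409 days → 30 October 2014.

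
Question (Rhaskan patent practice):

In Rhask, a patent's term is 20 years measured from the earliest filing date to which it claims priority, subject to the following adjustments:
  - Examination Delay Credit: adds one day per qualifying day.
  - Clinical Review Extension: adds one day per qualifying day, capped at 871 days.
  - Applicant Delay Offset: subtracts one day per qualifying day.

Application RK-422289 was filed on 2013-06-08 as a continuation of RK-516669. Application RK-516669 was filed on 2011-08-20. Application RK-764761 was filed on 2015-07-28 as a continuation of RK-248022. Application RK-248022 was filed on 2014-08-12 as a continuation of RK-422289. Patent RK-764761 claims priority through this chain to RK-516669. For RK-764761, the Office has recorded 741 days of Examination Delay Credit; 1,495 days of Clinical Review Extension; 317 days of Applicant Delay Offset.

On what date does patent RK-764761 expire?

Earliest priority filing: 20 August 2011.
Base term: 20 August 2011 + 20 years → 20 August 2031.
Examination Delay Credit: +741 days → 30 August 2033.
Clinical Review Extension: 1495 days claimed exceeds the 871-day cap, so +871 days → 18 January 2036.
Applicant Delay Offset: −317 days → 7 March 2035.

March 7, 2035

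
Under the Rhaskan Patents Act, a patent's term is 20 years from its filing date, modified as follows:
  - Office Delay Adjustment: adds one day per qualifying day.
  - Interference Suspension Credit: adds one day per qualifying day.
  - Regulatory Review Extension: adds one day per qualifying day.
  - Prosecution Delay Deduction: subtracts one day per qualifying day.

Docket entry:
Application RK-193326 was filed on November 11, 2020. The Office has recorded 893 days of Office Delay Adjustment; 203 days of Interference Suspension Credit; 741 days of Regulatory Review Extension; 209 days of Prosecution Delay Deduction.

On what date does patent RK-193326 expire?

April 27, 2045

Base term: filing date + 20 years → 11 November 2040.
Office Delay Adjustment: +893 days → 23 April 2043.
Interference Suspension Credit: +203 days → 12 November 2043.
Regulatory Review Extension: +741 days → 22 November 2045.
Prosecution Delay Deduction: −209 days → 27 April 2045.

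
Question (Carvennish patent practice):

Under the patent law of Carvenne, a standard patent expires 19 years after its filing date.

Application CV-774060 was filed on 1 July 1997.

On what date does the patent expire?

July 1, 2016

Filing date + 19 years → 1 July 2016.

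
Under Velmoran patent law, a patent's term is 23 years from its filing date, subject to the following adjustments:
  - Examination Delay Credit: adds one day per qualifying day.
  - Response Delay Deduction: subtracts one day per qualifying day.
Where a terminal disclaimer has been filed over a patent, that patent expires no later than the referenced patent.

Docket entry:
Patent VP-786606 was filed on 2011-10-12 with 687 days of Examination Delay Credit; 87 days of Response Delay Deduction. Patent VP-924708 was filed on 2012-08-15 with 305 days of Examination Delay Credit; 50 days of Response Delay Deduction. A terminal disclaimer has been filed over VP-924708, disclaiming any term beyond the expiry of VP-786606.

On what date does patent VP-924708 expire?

Natural term of VP-924708:
  Base: filing + 23 years → 15 August 2035.
  Examination Delay Credit: +305 days → 15 June 2036.
  Response Delay Deduction: −50 days → 26 April 2036.
Expiry of referenced patent VP-786606:
  Base: filing + 23 years → 12 October 2034.
  Examination Delay Credit: +687 days → 29 August 2036.
  Response Delay Deduction: −87 days → 3 June 2036.
Terminal disclaimer: VP-924708 expires on the earlier of 26 April 2036 and 3 June 2036.

April 26, 2036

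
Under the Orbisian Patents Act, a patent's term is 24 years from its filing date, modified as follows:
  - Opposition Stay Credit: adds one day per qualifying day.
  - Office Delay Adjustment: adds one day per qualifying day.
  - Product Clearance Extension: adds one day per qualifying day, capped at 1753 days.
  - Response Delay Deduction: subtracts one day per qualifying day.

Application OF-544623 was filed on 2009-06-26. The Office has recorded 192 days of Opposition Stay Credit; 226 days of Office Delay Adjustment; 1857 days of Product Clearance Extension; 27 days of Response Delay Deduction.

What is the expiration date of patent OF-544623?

2039-05-10

Base term: filing date + 24 years → 26 June 2033.
Opposition Stay Credit: +192 days → 4 January 2034.
Office Delay Adjustment: +226 days → 18 August 2034.
Product Clearance Extension: 1857 days claimed exceeds the 1753-day cap, so +1753 days → 6 June 2039.
Response Delay Deduction: −27 days → 10 May 2039.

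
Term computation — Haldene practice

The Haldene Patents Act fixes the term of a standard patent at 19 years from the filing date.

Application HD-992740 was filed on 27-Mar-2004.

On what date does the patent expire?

2023-03-27

Filing date + 19 years → 27 March 2023.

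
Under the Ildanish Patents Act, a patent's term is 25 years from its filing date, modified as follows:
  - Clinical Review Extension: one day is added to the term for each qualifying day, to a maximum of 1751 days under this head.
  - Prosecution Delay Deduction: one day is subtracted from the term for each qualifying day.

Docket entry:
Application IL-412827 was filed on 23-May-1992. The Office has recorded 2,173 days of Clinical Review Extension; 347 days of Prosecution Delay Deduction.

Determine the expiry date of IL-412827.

March 27, 2021

Base term: filing date + 25 years → 23 May 2017.
Clinical Review Extension: 2173 days claimed exceeds the 1751-day cap, so +1751 days → 9 March 2022.
Prosecution Delay Deduction: −347 days → 27 March 2021.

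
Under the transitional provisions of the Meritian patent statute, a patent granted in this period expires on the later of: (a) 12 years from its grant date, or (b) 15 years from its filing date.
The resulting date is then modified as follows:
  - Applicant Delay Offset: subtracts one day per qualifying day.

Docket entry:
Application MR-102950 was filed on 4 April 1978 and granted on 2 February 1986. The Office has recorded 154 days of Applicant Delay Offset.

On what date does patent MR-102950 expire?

(a) grant + 12 years → 2 February 1998.
(b) filing + 15 years → 4 April 1993.
Later of the two: 2 February 1998.
Applicant Delay Offset: −154 days → 1 September 1997.

1997-09-01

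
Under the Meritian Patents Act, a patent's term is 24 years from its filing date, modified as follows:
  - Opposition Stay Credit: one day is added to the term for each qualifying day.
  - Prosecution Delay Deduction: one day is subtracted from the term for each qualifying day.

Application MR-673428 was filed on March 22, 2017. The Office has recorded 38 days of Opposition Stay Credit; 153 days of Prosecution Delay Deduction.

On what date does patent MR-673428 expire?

Base term: filing date + 24 years → 22 March 2041.
Opposition Stay Credit: +38 days → 29 April 2041.
Prosecution Delay Deduction: −153 days → 27 November 2040.

November 27, 2040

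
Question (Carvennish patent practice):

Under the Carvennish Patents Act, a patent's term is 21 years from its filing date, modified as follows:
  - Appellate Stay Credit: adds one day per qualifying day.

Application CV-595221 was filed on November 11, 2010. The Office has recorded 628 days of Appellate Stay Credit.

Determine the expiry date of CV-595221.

Base term: filing date + 21 years → 11 November 2031.
Appellate Stay Credit: +628 days → 31 July 2033.

July 31, 2033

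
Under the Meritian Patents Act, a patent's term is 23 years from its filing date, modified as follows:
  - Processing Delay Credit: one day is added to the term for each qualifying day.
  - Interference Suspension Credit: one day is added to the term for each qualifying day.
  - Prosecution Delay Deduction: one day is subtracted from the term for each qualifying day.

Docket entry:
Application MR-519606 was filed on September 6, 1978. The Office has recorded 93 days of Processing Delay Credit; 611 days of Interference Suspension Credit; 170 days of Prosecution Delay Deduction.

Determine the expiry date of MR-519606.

Base term: filing date + 23 years → 6 September 2001.
Processing Delay Credit: +93 days → 8 December 2001.
Interference Suspension Credit: +611 days → 11 August 2003.
Prosecution Delay Deduction: −170 days → 22 February 2003.

2003-02-22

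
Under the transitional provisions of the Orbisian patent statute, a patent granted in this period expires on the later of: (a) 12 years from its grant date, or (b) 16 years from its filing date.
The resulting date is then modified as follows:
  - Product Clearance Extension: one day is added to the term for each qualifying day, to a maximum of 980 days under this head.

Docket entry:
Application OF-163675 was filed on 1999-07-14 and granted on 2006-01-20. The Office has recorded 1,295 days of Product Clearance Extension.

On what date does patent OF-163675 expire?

September 26, 2020

(a) grant + 12 years → 20 January 2018.
(b) filing + 16 years → 14 July 2015.
Later of the two: 20 January 2018.
Product Clearance Extension: 1295 days claimed exceeds the 980-day cap, so +980 days → 26 September 2020.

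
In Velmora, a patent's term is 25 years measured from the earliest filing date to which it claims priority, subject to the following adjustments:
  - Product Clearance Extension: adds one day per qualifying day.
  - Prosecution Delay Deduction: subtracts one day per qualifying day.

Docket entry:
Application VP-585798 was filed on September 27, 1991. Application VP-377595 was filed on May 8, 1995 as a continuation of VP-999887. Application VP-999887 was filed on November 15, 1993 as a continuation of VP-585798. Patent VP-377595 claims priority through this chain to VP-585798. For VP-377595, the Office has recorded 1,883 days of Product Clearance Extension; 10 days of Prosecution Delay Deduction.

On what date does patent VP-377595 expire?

Earliest priority filing: 27 September 1991.
Base term: 27 September 1991 + 25 years → 27 September 2016.
Product Clearance Extension: +1883 days → 23 November 2021.
Prosecution Delay Deduction: −10 days → 13 November 2021.

November 13, 2021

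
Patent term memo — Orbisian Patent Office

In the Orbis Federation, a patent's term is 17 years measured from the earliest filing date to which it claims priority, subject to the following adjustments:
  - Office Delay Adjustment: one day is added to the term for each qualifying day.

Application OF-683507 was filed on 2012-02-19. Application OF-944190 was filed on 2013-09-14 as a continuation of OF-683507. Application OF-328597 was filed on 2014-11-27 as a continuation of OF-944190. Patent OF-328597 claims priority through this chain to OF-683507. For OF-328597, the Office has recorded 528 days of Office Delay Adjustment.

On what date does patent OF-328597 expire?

Earliest priority filing: 19 February 2012.
Base term: 19 February 2012 + 17 years → 19 February 2029.
Office Delay Adjustment: +528 days → 1 August 2030.

August 1, 2030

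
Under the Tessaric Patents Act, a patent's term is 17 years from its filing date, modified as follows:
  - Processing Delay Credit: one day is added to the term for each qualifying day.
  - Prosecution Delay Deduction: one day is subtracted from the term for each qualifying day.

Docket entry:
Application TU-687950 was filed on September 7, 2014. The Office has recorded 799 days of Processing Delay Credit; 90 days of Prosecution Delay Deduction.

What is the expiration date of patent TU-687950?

Base term: filing date + 17 years → 7 September 2031.
Processing Delay Credit: +799 days → 14 November 2033.
Prosecution Delay Deduction: −90 days → 16 August 2033.

August 16, 2033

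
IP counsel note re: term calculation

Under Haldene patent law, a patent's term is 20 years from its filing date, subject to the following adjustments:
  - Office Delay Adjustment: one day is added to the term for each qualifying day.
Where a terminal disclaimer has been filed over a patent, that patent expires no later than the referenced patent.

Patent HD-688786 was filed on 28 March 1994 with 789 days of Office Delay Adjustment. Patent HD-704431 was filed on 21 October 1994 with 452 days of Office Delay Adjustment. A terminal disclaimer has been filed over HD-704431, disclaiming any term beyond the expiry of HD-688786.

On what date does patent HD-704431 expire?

Natural term of HD-704431:
  Base: filing + 20 years → 21 October 2014.
  Office Delay Adjustment: +452 days → 16 January 2016.
Expiry of referenced patent HD-688786:
  Base: filing + 20 years → 28 March 2014.
  Office Delay Adjustment: +789 days → 25 May 2016.
Terminal disclaimer: HD-704431 expires on the earlier of 16 January 2016 and 25 May 2016.

2016-01-16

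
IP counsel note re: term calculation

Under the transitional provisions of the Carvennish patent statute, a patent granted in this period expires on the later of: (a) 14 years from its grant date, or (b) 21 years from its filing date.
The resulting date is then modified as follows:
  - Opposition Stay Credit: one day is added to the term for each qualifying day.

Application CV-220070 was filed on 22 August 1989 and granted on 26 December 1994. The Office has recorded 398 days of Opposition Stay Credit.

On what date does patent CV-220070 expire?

(a) grant + 14 years → 26 December 2008.
(b) filing + 21 years → 22 August 2010.
Later of the two: 22 August 2010.
Opposition Stay Credit: +398 days → 24 September 2011.

September 24, 2011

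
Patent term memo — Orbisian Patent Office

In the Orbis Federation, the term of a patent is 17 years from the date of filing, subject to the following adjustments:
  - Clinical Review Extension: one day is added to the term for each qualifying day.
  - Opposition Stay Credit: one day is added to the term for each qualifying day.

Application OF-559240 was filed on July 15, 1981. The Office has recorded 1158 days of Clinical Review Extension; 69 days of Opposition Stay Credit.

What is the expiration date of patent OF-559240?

Base term: filing date + 17 years → 15 July 1998.
Clinical Review Extension: +1158 days → 15 September 2001.
Opposition Stay Credit: +69 days → 23 November 2001.

2001-11-23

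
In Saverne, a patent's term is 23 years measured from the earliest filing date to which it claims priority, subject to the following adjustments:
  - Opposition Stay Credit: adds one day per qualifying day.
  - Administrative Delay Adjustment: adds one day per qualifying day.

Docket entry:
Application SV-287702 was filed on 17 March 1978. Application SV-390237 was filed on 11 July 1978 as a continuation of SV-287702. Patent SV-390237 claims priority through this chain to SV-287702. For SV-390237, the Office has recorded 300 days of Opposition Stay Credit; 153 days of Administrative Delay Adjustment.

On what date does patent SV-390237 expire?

Earliest priority filing: 17 March 1978.
Base term: 17 March 1978 + 23 years → 17 March 2001.
Opposition Stay Credit: +300 days → 11 January 2002.
Administrative Delay Adjustment: +153 days → 13 June 2002.

2002-06-13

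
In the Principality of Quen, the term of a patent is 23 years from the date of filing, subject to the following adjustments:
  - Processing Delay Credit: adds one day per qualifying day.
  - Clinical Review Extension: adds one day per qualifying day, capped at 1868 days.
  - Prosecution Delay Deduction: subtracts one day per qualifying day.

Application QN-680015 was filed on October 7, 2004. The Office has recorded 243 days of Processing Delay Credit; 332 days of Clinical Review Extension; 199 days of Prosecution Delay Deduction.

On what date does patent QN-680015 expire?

Base term: filing date + 23 years → 7 October 2027.
Processing Delay Credit: +243 days → 6 June 2028.
Clinical Review Extension: 332 days (within the 1868-day cap) → +332 days → 4 May 2029.
Prosecution Delay Deduction: −199 days → 17 October 2028.

October 17, 2028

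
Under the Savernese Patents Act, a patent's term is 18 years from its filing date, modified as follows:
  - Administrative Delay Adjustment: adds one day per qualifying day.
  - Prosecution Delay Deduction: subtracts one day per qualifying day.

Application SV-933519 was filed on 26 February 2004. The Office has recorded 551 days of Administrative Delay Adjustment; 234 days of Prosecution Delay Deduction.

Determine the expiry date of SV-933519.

2023-01-09

Base term: filing date + 18 years → 26 February 2022.
Administrative Delay Adjustment: +551 days → 31 August 2023.
Prosecution Delay Deduction: −234 days → 9 January 2023.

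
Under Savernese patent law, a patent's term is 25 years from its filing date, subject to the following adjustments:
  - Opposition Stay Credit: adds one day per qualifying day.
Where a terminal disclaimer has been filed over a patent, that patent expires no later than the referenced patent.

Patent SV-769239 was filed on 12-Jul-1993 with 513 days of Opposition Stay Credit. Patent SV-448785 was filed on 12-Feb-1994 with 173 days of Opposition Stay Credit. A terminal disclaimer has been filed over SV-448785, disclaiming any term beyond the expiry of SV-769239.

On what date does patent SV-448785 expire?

Natural term of SV-448785:
  Base: filing + 25 years → 12 February 2019.
  Opposition Stay Credit: +173 days → 4 August 2019.
Expiry of referenced patent SV-769239:
  Base: filing + 25 years → 12 July 2018.
  Opposition Stay Credit: +513 days → 7 December 2019.
Terminal disclaimer: SV-448785 expires on the earlier of 4 August 2019 and 7 December 2019.

August 4, 2019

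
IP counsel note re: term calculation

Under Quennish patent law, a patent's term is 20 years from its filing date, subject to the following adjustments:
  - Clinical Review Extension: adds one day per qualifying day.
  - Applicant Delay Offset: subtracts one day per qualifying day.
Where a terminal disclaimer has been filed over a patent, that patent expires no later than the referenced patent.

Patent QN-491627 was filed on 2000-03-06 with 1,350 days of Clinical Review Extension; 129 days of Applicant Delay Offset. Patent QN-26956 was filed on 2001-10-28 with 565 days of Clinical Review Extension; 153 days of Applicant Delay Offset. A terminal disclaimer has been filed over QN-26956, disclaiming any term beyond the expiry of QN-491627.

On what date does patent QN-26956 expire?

December 14, 2022

Natural term of QN-26956:
  Base: filing + 20 years → 28 October 2021.
  Clinical Review Extension: +565 days → 16 May 2023.
  Applicant Delay Offset: −153 days → 14 December 2022.
Expiry of referenced patent QN-491627:
  Base: filing + 20 years → 6 March 2020.
  Clinical Review Extension: +1350 days → 16 November 2023.
  Applicant Delay Offset: −129 days → 10 July 2023.
Terminal disclaimer: QN-26956 expires on the earlier of 14 December 2022 and 10 July 2023.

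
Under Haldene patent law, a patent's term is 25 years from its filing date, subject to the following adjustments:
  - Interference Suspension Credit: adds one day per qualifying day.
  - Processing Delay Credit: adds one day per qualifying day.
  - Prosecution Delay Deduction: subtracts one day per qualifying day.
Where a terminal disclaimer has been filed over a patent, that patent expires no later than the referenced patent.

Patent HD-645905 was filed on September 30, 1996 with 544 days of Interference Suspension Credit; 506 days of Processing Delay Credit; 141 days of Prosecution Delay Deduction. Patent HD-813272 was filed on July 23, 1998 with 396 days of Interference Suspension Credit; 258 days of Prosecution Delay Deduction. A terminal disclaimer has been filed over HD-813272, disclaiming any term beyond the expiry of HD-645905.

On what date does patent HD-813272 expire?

December 8, 2023

Natural term of HD-813272:
  Base: filing + 25 years → 23 July 2023.
  Interference Suspension Credit: +396 days → 22 August 2024.
  Prosecution Delay Deduction: −258 days → 8 December 2023.
Expiry of referenced patent HD-645905:
  Base: filing + 25 years → 30 September 2021.
  Interference Suspension Credit: +544 days → 28 March 2023.
  Processing Delay Credit: +506 days → 15 August 2024.
  Prosecution Delay Deduction: −141 days → 27 March 2024.
Terminal disclaimer: HD-813272 expires on the earlier of 8 December 2023 and 27 March 2024.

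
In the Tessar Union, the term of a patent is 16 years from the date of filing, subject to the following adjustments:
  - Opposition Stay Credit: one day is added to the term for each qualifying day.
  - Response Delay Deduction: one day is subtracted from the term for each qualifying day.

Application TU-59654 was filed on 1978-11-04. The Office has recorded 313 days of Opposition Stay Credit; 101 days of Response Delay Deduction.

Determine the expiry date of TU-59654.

1995-06-04

Base term: filing date + 16 years → 4 November 1994.
Opposition Stay Credit: +313 days → 13 September 1995.
Response Delay Deduction: −101 days → 4 June 1995.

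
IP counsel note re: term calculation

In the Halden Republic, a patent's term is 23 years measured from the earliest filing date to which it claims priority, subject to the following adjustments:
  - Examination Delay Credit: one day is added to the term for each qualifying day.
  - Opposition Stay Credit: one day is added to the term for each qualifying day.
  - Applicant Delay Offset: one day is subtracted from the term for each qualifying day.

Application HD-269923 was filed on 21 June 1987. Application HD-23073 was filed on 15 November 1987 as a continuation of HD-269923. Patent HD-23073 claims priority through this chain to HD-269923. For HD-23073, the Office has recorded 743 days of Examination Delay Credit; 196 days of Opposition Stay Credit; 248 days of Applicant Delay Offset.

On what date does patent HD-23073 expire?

Earliest priority filing: 21 June 1987.
Base term: 21 June 1987 + 23 years → 21 June 2010.
Examination Delay Credit: +743 days → 3 July 2012.
Opposition Stay Credit: +196 days → 15 January 2013.
Applicant Delay Offset: −248 days → 12 May 2012.

May 12, 2012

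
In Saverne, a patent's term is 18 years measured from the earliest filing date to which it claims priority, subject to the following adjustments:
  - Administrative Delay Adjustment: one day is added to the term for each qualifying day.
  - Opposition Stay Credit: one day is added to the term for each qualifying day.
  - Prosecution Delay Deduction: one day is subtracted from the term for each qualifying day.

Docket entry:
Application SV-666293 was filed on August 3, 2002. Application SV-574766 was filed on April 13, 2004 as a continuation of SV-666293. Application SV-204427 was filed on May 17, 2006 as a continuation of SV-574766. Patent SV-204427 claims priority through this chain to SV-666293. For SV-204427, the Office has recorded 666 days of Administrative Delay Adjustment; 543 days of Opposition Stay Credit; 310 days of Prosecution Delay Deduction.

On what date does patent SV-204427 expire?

Earliest priority filing: 3 August 2002.
Base term: 3 August 2002 + 18 years → 3 August 2020.
Administrative Delay Adjustment: +666 days → 31 May 2022.
Opposition Stay Credit: +543 days → 25 November 2023.
Prosecution Delay Deduction: −310 days → 19 January 2023.

January 19, 2023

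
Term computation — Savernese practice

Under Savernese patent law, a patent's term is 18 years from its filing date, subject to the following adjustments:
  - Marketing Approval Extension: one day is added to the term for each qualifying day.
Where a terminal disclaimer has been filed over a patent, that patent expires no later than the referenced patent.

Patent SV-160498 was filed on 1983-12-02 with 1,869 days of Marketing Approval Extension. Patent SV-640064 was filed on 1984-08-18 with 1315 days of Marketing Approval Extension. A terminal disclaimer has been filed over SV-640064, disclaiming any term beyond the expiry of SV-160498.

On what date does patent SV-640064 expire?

2006-03-25

Natural term of SV-640064:
  Base: filing + 18 years → 18 August 2002.
  Marketing Approval Extension: +1315 days → 25 March 2006.
Expiry of referenced patent SV-160498:
  Base: filing + 18 years → 2 December 2001.
  Marketing Approval Extension: +1869 days → 14 January 2007.
Terminal disclaimer: SV-640064 expires on the earlier of 25 March 2006 and 14 January 2007.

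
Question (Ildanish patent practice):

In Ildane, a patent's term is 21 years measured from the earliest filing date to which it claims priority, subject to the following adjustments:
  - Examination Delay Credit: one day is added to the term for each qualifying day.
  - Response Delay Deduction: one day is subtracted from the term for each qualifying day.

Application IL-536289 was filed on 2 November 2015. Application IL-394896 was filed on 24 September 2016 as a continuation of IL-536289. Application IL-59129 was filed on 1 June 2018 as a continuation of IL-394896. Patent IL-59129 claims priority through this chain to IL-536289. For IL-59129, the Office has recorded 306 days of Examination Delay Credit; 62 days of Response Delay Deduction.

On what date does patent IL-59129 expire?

Earliest priority filing: 2 November 2015.
Base term: 2 November 2015 + 21 years → 2 November 2036.
Examination Delay Credit: +306 days → 4 September 2037.
Response Delay Deduction: −62 days → 4 July 2037.

July 4, 2037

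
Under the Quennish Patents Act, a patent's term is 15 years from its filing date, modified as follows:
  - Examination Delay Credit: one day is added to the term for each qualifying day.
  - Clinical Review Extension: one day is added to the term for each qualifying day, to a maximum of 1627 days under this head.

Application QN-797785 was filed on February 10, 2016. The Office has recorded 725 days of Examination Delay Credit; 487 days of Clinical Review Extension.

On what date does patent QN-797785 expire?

June 6, 2034

Base term: filing date + 15 years → 10 February 2031.
Examination Delay Credit: +725 days → 4 February 2033.
Clinical Review Extension: 487 days (within the 1627-day cap) → +487 days → 6 June 2034.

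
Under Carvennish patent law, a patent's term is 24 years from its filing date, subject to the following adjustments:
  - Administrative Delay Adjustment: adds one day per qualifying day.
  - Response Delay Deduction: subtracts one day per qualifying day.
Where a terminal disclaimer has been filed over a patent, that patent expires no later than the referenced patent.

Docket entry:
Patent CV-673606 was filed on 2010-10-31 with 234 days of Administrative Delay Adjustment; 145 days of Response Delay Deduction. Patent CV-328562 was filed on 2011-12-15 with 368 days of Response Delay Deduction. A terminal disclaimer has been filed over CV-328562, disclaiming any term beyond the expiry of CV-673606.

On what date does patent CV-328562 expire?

December 12, 2034

Natural term of CV-328562:
  Base: filing + 24 years → 15 December 2035.
  Response Delay Deduction: −368 days → 12 December 2034.
Expiry of referenced patent CV-673606:
  Base: filing + 24 years → 31 October 2034.
  Administrative Delay Adjustment: +234 days → 22 June 2035.
  Response Delay Deduction: −145 days → 28 January 2035.
Terminal disclaimer: CV-328562 expires on the earlier of 12 December 2034 and 28 January 2035.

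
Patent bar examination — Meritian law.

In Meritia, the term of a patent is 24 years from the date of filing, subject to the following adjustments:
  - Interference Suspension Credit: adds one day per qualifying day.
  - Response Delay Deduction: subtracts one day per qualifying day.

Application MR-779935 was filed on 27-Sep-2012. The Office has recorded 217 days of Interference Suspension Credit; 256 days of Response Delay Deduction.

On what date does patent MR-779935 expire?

August 19, 2036

Base term: filing date + 24 years → 27 September 2036.
Interference Suspension Credit: +217 days → 2 May 2037.
Response Delay Deduction: −256 days → 19 August 2036.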